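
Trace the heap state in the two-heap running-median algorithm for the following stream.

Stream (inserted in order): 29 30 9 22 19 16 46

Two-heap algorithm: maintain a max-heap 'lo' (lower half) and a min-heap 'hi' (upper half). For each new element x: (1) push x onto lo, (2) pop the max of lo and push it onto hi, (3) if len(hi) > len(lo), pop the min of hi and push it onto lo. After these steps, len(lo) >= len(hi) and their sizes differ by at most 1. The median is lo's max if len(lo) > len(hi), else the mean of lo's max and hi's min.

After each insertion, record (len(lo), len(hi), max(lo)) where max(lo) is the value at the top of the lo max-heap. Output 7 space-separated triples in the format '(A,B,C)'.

Step 1: insert 29 -> lo=[29] hi=[] -> (len(lo)=1, len(hi)=0, max(lo)=29)
Step 2: insert 30 -> lo=[29] hi=[30] -> (len(lo)=1, len(hi)=1, max(lo)=29)
Step 3: insert 9 -> lo=[9, 29] hi=[30] -> (len(lo)=2, len(hi)=1, max(lo)=29)
Step 4: insert 22 -> lo=[9, 22] hi=[29, 30] -> (len(lo)=2, len(hi)=2, max(lo)=22)
Step 5: insert 19 -> lo=[9, 19, 22] hi=[29, 30] -> (len(lo)=3, len(hi)=2, max(lo)=22)
Step 6: insert 16 -> lo=[9, 16, 19] hi=[22, 29, 30] -> (len(lo)=3, len(hi)=3, max(lo)=19)
Step 7: insert 46 -> lo=[9, 16, 19, 22] hi=[29, 30, 46] -> (len(lo)=4, len(hi)=3, max(lo)=22)

Answer: (1,0,29) (1,1,29) (2,1,29) (2,2,22) (3,2,22) (3,3,19) (4,3,22)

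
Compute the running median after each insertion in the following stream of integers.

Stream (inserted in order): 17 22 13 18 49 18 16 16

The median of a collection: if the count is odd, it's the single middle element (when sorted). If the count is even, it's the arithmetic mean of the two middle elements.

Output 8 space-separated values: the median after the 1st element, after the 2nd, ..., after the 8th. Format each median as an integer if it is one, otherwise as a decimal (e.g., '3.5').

Answer: 17 19.5 17 17.5 18 18 18 17.5

Derivation:
Step 1: insert 17 -> lo=[17] (size 1, max 17) hi=[] (size 0) -> median=17
Step 2: insert 22 -> lo=[17] (size 1, max 17) hi=[22] (size 1, min 22) -> median=19.5
Step 3: insert 13 -> lo=[13, 17] (size 2, max 17) hi=[22] (size 1, min 22) -> median=17
Step 4: insert 18 -> lo=[13, 17] (size 2, max 17) hi=[18, 22] (size 2, min 18) -> median=17.5
Step 5: insert 49 -> lo=[13, 17, 18] (size 3, max 18) hi=[22, 49] (size 2, min 22) -> median=18
Step 6: insert 18 -> lo=[13, 17, 18] (size 3, max 18) hi=[18, 22, 49] (size 3, min 18) -> median=18
Step 7: insert 16 -> lo=[13, 16, 17, 18] (size 4, max 18) hi=[18, 22, 49] (size 3, min 18) -> median=18
Step 8: insert 16 -> lo=[13, 16, 16, 17] (size 4, max 17) hi=[18, 18, 22, 49] (size 4, min 18) -> median=17.5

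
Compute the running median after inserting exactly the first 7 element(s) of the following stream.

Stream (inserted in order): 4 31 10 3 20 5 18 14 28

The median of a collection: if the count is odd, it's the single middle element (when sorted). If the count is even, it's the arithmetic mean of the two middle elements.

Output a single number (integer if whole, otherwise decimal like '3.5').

Step 1: insert 4 -> lo=[4] (size 1, max 4) hi=[] (size 0) -> median=4
Step 2: insert 31 -> lo=[4] (size 1, max 4) hi=[31] (size 1, min 31) -> median=17.5
Step 3: insert 10 -> lo=[4, 10] (size 2, max 10) hi=[31] (size 1, min 31) -> median=10
Step 4: insert 3 -> lo=[3, 4] (size 2, max 4) hi=[10, 31] (size 2, min 10) -> median=7
Step 5: insert 20 -> lo=[3, 4, 10] (size 3, max 10) hi=[20, 31] (size 2, min 20) -> median=10
Step 6: insert 5 -> lo=[3, 4, 5] (size 3, max 5) hi=[10, 20, 31] (size 3, min 10) -> median=7.5
Step 7: insert 18 -> lo=[3, 4, 5, 10] (size 4, max 10) hi=[18, 20, 31] (size 3, min 18) -> median=10

Answer: 10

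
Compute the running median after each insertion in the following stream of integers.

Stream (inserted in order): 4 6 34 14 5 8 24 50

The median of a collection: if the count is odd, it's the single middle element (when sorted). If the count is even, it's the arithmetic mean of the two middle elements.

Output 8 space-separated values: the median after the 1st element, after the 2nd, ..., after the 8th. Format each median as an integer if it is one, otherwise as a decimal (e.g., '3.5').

Answer: 4 5 6 10 6 7 8 11

Derivation:
Step 1: insert 4 -> lo=[4] (size 1, max 4) hi=[] (size 0) -> median=4
Step 2: insert 6 -> lo=[4] (size 1, max 4) hi=[6] (size 1, min 6) -> median=5
Step 3: insert 34 -> lo=[4, 6] (size 2, max 6) hi=[34] (size 1, min 34) -> median=6
Step 4: insert 14 -> lo=[4, 6] (size 2, max 6) hi=[14, 34] (size 2, min 14) -> median=10
Step 5: insert 5 -> lo=[4, 5, 6] (size 3, max 6) hi=[14, 34] (size 2, min 14) -> median=6
Step 6: insert 8 -> lo=[4, 5, 6] (size 3, max 6) hi=[8, 14, 34] (size 3, min 8) -> median=7
Step 7: insert 24 -> lo=[4, 5, 6, 8] (size 4, max 8) hi=[14, 24, 34] (size 3, min 14) -> median=8
Step 8: insert 50 -> lo=[4, 5, 6, 8] (size 4, max 8) hi=[14, 24, 34, 50] (size 4, min 14) -> median=11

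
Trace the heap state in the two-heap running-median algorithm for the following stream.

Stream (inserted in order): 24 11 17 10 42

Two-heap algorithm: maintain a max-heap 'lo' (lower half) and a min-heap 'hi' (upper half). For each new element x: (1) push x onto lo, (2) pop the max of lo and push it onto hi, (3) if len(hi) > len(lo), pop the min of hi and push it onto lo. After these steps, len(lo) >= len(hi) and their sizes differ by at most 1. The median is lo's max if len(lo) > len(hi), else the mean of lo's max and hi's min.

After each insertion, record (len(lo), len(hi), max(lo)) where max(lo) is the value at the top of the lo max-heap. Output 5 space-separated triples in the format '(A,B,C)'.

Step 1: insert 24 -> lo=[24] hi=[] -> (len(lo)=1, len(hi)=0, max(lo)=24)
Step 2: insert 11 -> lo=[11] hi=[24] -> (len(lo)=1, len(hi)=1, max(lo)=11)
Step 3: insert 17 -> lo=[11, 17] hi=[24] -> (len(lo)=2, len(hi)=1, max(lo)=17)
Step 4: insert 10 -> lo=[10, 11] hi=[17, 24] -> (len(lo)=2, len(hi)=2, max(lo)=11)
Step 5: insert 42 -> lo=[10, 11, 17] hi=[24, 42] -> (len(lo)=3, len(hi)=2, max(lo)=17)

Answer: (1,0,24) (1,1,11) (2,1,17) (2,2,11) (3,2,17)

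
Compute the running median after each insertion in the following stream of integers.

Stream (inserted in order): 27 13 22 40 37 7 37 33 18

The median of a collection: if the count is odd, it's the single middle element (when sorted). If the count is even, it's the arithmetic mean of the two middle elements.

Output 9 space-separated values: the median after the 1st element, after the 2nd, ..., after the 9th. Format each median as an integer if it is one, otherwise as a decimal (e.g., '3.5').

Step 1: insert 27 -> lo=[27] (size 1, max 27) hi=[] (size 0) -> median=27
Step 2: insert 13 -> lo=[13] (size 1, max 13) hi=[27] (size 1, min 27) -> median=20
Step 3: insert 22 -> lo=[13, 22] (size 2, max 22) hi=[27] (size 1, min 27) -> median=22
Step 4: insert 40 -> lo=[13, 22] (size 2, max 22) hi=[27, 40] (size 2, min 27) -> median=24.5
Step 5: insert 37 -> lo=[13, 22, 27] (size 3, max 27) hi=[37, 40] (size 2, min 37) -> median=27
Step 6: insert 7 -> lo=[7, 13, 22] (size 3, max 22) hi=[27, 37, 40] (size 3, min 27) -> median=24.5
Step 7: insert 37 -> lo=[7, 13, 22, 27] (size 4, max 27) hi=[37, 37, 40] (size 3, min 37) -> median=27
Step 8: insert 33 -> lo=[7, 13, 22, 27] (size 4, max 27) hi=[33, 37, 37, 40] (size 4, min 33) -> median=30
Step 9: insert 18 -> lo=[7, 13, 18, 22, 27] (size 5, max 27) hi=[33, 37, 37, 40] (size 4, min 33) -> median=27

Answer: 27 20 22 24.5 27 24.5 27 30 27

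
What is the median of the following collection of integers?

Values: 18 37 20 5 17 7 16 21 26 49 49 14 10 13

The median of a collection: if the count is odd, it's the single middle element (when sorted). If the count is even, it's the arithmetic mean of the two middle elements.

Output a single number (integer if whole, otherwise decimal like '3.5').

Step 1: insert 18 -> lo=[18] (size 1, max 18) hi=[] (size 0) -> median=18
Step 2: insert 37 -> lo=[18] (size 1, max 18) hi=[37] (size 1, min 37) -> median=27.5
Step 3: insert 20 -> lo=[18, 20] (size 2, max 20) hi=[37] (size 1, min 37) -> median=20
Step 4: insert 5 -> lo=[5, 18] (size 2, max 18) hi=[20, 37] (size 2, min 20) -> median=19
Step 5: insert 17 -> lo=[5, 17, 18] (size 3, max 18) hi=[20, 37] (size 2, min 20) -> median=18
Step 6: insert 7 -> lo=[5, 7, 17] (size 3, max 17) hi=[18, 20, 37] (size 3, min 18) -> median=17.5
Step 7: insert 16 -> lo=[5, 7, 16, 17] (size 4, max 17) hi=[18, 20, 37] (size 3, min 18) -> median=17
Step 8: insert 21 -> lo=[5, 7, 16, 17] (size 4, max 17) hi=[18, 20, 21, 37] (size 4, min 18) -> median=17.5
Step 9: insert 26 -> lo=[5, 7, 16, 17, 18] (size 5, max 18) hi=[20, 21, 26, 37] (size 4, min 20) -> median=18
Step 10: insert 49 -> lo=[5, 7, 16, 17, 18] (size 5, max 18) hi=[20, 21, 26, 37, 49] (size 5, min 20) -> median=19
Step 11: insert 49 -> lo=[5, 7, 16, 17, 18, 20] (size 6, max 20) hi=[21, 26, 37, 49, 49] (size 5, min 21) -> median=20
Step 12: insert 14 -> lo=[5, 7, 14, 16, 17, 18] (size 6, max 18) hi=[20, 21, 26, 37, 49, 49] (size 6, min 20) -> median=19
Step 13: insert 10 -> lo=[5, 7, 10, 14, 16, 17, 18] (size 7, max 18) hi=[20, 21, 26, 37, 49, 49] (size 6, min 20) -> median=18
Step 14: insert 13 -> lo=[5, 7, 10, 13, 14, 16, 17] (size 7, max 17) hi=[18, 20, 21, 26, 37, 49, 49] (size 7, min 18) -> median=17.5

Answer: 17.5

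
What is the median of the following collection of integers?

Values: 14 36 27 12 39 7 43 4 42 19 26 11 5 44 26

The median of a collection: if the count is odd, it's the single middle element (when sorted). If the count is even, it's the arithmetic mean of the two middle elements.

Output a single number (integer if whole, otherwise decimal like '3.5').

Answer: 26

Derivation:
Step 1: insert 14 -> lo=[14] (size 1, max 14) hi=[] (size 0) -> median=14
Step 2: insert 36 -> lo=[14] (size 1, max 14) hi=[36] (size 1, min 36) -> median=25
Step 3: insert 27 -> lo=[14, 27] (size 2, max 27) hi=[36] (size 1, min 36) -> median=27
Step 4: insert 12 -> lo=[12, 14] (size 2, max 14) hi=[27, 36] (size 2, min 27) -> median=20.5
Step 5: insert 39 -> lo=[12, 14, 27] (size 3, max 27) hi=[36, 39] (size 2, min 36) -> median=27
Step 6: insert 7 -> lo=[7, 12, 14] (size 3, max 14) hi=[27, 36, 39] (size 3, min 27) -> median=20.5
Step 7: insert 43 -> lo=[7, 12, 14, 27] (size 4, max 27) hi=[36, 39, 43] (size 3, min 36) -> median=27
Step 8: insert 4 -> lo=[4, 7, 12, 14] (size 4, max 14) hi=[27, 36, 39, 43] (size 4, min 27) -> median=20.5
Step 9: insert 42 -> lo=[4, 7, 12, 14, 27] (size 5, max 27) hi=[36, 39, 42, 43] (size 4, min 36) -> median=27
Step 10: insert 19 -> lo=[4, 7, 12, 14, 19] (size 5, max 19) hi=[27, 36, 39, 42, 43] (size 5, min 27) -> median=23
Step 11: insert 26 -> lo=[4, 7, 12, 14, 19, 26] (size 6, max 26) hi=[27, 36, 39, 42, 43] (size 5, min 27) -> median=26
Step 12: insert 11 -> lo=[4, 7, 11, 12, 14, 19] (size 6, max 19) hi=[26, 27, 36, 39, 42, 43] (size 6, min 26) -> median=22.5
Step 13: insert 5 -> lo=[4, 5, 7, 11, 12, 14, 19] (size 7, max 19) hi=[26, 27, 36, 39, 42, 43] (size 6, min 26) -> median=19
Step 14: insert 44 -> lo=[4, 5, 7, 11, 12, 14, 19] (size 7, max 19) hi=[26, 27, 36, 39, 42, 43, 44] (size 7, min 26) -> median=22.5
Step 15: insert 26 -> lo=[4, 5, 7, 11, 12, 14, 19, 26] (size 8, max 26) hi=[26, 27, 36, 39, 42, 43, 44] (size 7, min 26) -> median=26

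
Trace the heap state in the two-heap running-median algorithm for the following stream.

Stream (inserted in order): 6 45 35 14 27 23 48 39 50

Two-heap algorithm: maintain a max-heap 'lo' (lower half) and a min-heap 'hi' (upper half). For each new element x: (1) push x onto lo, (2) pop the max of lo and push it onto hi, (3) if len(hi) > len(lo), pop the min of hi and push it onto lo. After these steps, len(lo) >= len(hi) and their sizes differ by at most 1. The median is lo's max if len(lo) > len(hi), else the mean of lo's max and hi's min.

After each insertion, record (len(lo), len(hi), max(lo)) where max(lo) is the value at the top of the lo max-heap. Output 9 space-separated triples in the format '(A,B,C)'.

Answer: (1,0,6) (1,1,6) (2,1,35) (2,2,14) (3,2,27) (3,3,23) (4,3,27) (4,4,27) (5,4,35)

Derivation:
Step 1: insert 6 -> lo=[6] hi=[] -> (len(lo)=1, len(hi)=0, max(lo)=6)
Step 2: insert 45 -> lo=[6] hi=[45] -> (len(lo)=1, len(hi)=1, max(lo)=6)
Step 3: insert 35 -> lo=[6, 35] hi=[45] -> (len(lo)=2, len(hi)=1, max(lo)=35)
Step 4: insert 14 -> lo=[6, 14] hi=[35, 45] -> (len(lo)=2, len(hi)=2, max(lo)=14)
Step 5: insert 27 -> lo=[6, 14, 27] hi=[35, 45] -> (len(lo)=3, len(hi)=2, max(lo)=27)
Step 6: insert 23 -> lo=[6, 14, 23] hi=[27, 35, 45] -> (len(lo)=3, len(hi)=3, max(lo)=23)
Step 7: insert 48 -> lo=[6, 14, 23, 27] hi=[35, 45, 48] -> (len(lo)=4, len(hi)=3, max(lo)=27)
Step 8: insert 39 -> lo=[6, 14, 23, 27] hi=[35, 39, 45, 48] -> (len(lo)=4, len(hi)=4, max(lo)=27)
Step 9: insert 50 -> lo=[6, 14, 23, 27, 35] hi=[39, 45, 48, 50] -> (len(lo)=5, len(hi)=4, max(lo)=35)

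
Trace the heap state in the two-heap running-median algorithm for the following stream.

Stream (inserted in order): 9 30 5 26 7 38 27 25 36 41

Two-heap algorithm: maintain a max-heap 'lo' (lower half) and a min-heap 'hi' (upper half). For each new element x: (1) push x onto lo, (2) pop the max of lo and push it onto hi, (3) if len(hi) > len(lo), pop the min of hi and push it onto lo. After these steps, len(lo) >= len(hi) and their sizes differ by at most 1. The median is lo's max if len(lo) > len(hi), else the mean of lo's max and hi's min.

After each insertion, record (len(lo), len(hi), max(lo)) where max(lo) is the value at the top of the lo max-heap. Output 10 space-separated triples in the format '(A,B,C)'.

Answer: (1,0,9) (1,1,9) (2,1,9) (2,2,9) (3,2,9) (3,3,9) (4,3,26) (4,4,25) (5,4,26) (5,5,26)

Derivation:
Step 1: insert 9 -> lo=[9] hi=[] -> (len(lo)=1, len(hi)=0, max(lo)=9)
Step 2: insert 30 -> lo=[9] hi=[30] -> (len(lo)=1, len(hi)=1, max(lo)=9)
Step 3: insert 5 -> lo=[5, 9] hi=[30] -> (len(lo)=2, len(hi)=1, max(lo)=9)
Step 4: insert 26 -> lo=[5, 9] hi=[26, 30] -> (len(lo)=2, len(hi)=2, max(lo)=9)
Step 5: insert 7 -> lo=[5, 7, 9] hi=[26, 30] -> (len(lo)=3, len(hi)=2, max(lo)=9)
Step 6: insert 38 -> lo=[5, 7, 9] hi=[26, 30, 38] -> (len(lo)=3, len(hi)=3, max(lo)=9)
Step 7: insert 27 -> lo=[5, 7, 9, 26] hi=[27, 30, 38] -> (len(lo)=4, len(hi)=3, max(lo)=26)
Step 8: insert 25 -> lo=[5, 7, 9, 25] hi=[26, 27, 30, 38] -> (len(lo)=4, len(hi)=4, max(lo)=25)
Step 9: insert 36 -> lo=[5, 7, 9, 25, 26] hi=[27, 30, 36, 38] -> (len(lo)=5, len(hi)=4, max(lo)=26)
Step 10: insert 41 -> lo=[5, 7, 9, 25, 26] hi=[27, 30, 36, 38, 41] -> (len(lo)=5, len(hi)=5, max(lo)=26)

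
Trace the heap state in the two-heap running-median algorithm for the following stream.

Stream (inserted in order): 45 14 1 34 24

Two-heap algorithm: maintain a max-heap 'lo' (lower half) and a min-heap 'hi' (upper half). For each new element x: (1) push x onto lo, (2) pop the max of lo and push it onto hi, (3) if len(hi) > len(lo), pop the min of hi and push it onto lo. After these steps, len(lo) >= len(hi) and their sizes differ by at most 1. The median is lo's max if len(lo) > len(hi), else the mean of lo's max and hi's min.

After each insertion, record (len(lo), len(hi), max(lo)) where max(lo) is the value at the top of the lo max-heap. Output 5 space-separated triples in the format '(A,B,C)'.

Step 1: insert 45 -> lo=[45] hi=[] -> (len(lo)=1, len(hi)=0, max(lo)=45)
Step 2: insert 14 -> lo=[14] hi=[45] -> (len(lo)=1, len(hi)=1, max(lo)=14)
Step 3: insert 1 -> lo=[1, 14] hi=[45] -> (len(lo)=2, len(hi)=1, max(lo)=14)
Step 4: insert 34 -> lo=[1, 14] hi=[34, 45] -> (len(lo)=2, len(hi)=2, max(lo)=14)
Step 5: insert 24 -> lo=[1, 14, 24] hi=[34, 45] -> (len(lo)=3, len(hi)=2, max(lo)=24)

Answer: (1,0,45) (1,1,14) (2,1,14) (2,2,14) (3,2,24)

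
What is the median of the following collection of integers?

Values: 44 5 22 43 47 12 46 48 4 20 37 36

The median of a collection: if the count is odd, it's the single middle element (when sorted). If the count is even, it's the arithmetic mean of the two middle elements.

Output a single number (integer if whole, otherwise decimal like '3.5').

Answer: 36.5

Derivation:
Step 1: insert 44 -> lo=[44] (size 1, max 44) hi=[] (size 0) -> median=44
Step 2: insert 5 -> lo=[5] (size 1, max 5) hi=[44] (size 1, min 44) -> median=24.5
Step 3: insert 22 -> lo=[5, 22] (size 2, max 22) hi=[44] (size 1, min 44) -> median=22
Step 4: insert 43 -> lo=[5, 22] (size 2, max 22) hi=[43, 44] (size 2, min 43) -> median=32.5
Step 5: insert 47 -> lo=[5, 22, 43] (size 3, max 43) hi=[44, 47] (size 2, min 44) -> median=43
Step 6: insert 12 -> lo=[5, 12, 22] (size 3, max 22) hi=[43, 44, 47] (size 3, min 43) -> median=32.5
Step 7: insert 46 -> lo=[5, 12, 22, 43] (size 4, max 43) hi=[44, 46, 47] (size 3, min 44) -> median=43
Step 8: insert 48 -> lo=[5, 12, 22, 43] (size 4, max 43) hi=[44, 46, 47, 48] (size 4, min 44) -> median=43.5
Step 9: insert 4 -> lo=[4, 5, 12, 22, 43] (size 5, max 43) hi=[44, 46, 47, 48] (size 4, min 44) -> median=43
Step 10: insert 20 -> lo=[4, 5, 12, 20, 22] (size 5, max 22) hi=[43, 44, 46, 47, 48] (size 5, min 43) -> median=32.5
Step 11: insert 37 -> lo=[4, 5, 12, 20, 22, 37] (size 6, max 37) hi=[43, 44, 46, 47, 48] (size 5, min 43) -> median=37
Step 12: insert 36 -> lo=[4, 5, 12, 20, 22, 36] (size 6, max 36) hi=[37, 43, 44, 46, 47, 48] (size 6, min 37) -> median=36.5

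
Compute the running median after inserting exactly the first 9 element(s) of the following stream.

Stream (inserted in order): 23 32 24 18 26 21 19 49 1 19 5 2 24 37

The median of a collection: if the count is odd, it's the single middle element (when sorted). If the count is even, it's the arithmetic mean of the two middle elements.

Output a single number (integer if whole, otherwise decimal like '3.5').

Answer: 23

Derivation:
Step 1: insert 23 -> lo=[23] (size 1, max 23) hi=[] (size 0) -> median=23
Step 2: insert 32 -> lo=[23] (size 1, max 23) hi=[32] (size 1, min 32) -> median=27.5
Step 3: insert 24 -> lo=[23, 24] (size 2, max 24) hi=[32] (size 1, min 32) -> median=24
Step 4: insert 18 -> lo=[18, 23] (size 2, max 23) hi=[24, 32] (size 2, min 24) -> median=23.5
Step 5: insert 26 -> lo=[18, 23, 24] (size 3, max 24) hi=[26, 32] (size 2, min 26) -> median=24
Step 6: insert 21 -> lo=[18, 21, 23] (size 3, max 23) hi=[24, 26, 32] (size 3, min 24) -> median=23.5
Step 7: insert 19 -> lo=[18, 19, 21, 23] (size 4, max 23) hi=[24, 26, 32] (size 3, min 24) -> median=23
Step 8: insert 49 -> lo=[18, 19, 21, 23] (size 4, max 23) hi=[24, 26, 32, 49] (size 4, min 24) -> median=23.5
Step 9: insert 1 -> lo=[1, 18, 19, 21, 23] (size 5, max 23) hi=[24, 26, 32, 49] (size 4, min 24) -> median=23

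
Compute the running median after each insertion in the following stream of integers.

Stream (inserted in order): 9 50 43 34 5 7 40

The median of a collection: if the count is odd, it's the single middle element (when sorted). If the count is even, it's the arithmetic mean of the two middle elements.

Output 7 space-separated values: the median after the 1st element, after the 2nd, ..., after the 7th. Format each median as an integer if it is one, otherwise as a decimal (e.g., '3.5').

Step 1: insert 9 -> lo=[9] (size 1, max 9) hi=[] (size 0) -> median=9
Step 2: insert 50 -> lo=[9] (size 1, max 9) hi=[50] (size 1, min 50) -> median=29.5
Step 3: insert 43 -> lo=[9, 43] (size 2, max 43) hi=[50] (size 1, min 50) -> median=43
Step 4: insert 34 -> lo=[9, 34] (size 2, max 34) hi=[43, 50] (size 2, min 43) -> median=38.5
Step 5: insert 5 -> lo=[5, 9, 34] (size 3, max 34) hi=[43, 50] (size 2, min 43) -> median=34
Step 6: insert 7 -> lo=[5, 7, 9] (size 3, max 9) hi=[34, 43, 50] (size 3, min 34) -> median=21.5
Step 7: insert 40 -> lo=[5, 7, 9, 34] (size 4, max 34) hi=[40, 43, 50] (size 3, min 40) -> median=34

Answer: 9 29.5 43 38.5 34 21.5 34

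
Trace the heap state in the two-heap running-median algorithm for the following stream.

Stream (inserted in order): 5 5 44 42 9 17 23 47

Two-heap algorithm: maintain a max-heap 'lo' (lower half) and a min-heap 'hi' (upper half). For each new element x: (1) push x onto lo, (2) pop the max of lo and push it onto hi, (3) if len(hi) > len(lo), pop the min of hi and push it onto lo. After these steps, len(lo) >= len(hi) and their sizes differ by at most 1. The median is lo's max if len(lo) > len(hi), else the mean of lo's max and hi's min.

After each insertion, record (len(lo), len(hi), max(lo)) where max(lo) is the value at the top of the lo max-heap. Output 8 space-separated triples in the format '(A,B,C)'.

Answer: (1,0,5) (1,1,5) (2,1,5) (2,2,5) (3,2,9) (3,3,9) (4,3,17) (4,4,17)

Derivation:
Step 1: insert 5 -> lo=[5] hi=[] -> (len(lo)=1, len(hi)=0, max(lo)=5)
Step 2: insert 5 -> lo=[5] hi=[5] -> (len(lo)=1, len(hi)=1, max(lo)=5)
Step 3: insert 44 -> lo=[5, 5] hi=[44] -> (len(lo)=2, len(hi)=1, max(lo)=5)
Step 4: insert 42 -> lo=[5, 5] hi=[42, 44] -> (len(lo)=2, len(hi)=2, max(lo)=5)
Step 5: insert 9 -> lo=[5, 5, 9] hi=[42, 44] -> (len(lo)=3, len(hi)=2, max(lo)=9)
Step 6: insert 17 -> lo=[5, 5, 9] hi=[17, 42, 44] -> (len(lo)=3, len(hi)=3, max(lo)=9)
Step 7: insert 23 -> lo=[5, 5, 9, 17] hi=[23, 42, 44] -> (len(lo)=4, len(hi)=3, max(lo)=17)
Step 8: insert 47 -> lo=[5, 5, 9, 17] hi=[23, 42, 44, 47] -> (len(lo)=4, len(hi)=4, max(lo)=17)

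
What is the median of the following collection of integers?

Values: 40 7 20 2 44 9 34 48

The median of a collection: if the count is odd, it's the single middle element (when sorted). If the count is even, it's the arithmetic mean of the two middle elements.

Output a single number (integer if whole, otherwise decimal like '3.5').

Step 1: insert 40 -> lo=[40] (size 1, max 40) hi=[] (size 0) -> median=40
Step 2: insert 7 -> lo=[7] (size 1, max 7) hi=[40] (size 1, min 40) -> median=23.5
Step 3: insert 20 -> lo=[7, 20] (size 2, max 20) hi=[40] (size 1, min 40) -> median=20
Step 4: insert 2 -> lo=[2, 7] (size 2, max 7) hi=[20, 40] (size 2, min 20) -> median=13.5
Step 5: insert 44 -> lo=[2, 7, 20] (size 3, max 20) hi=[40, 44] (size 2, min 40) -> median=20
Step 6: insert 9 -> lo=[2, 7, 9] (size 3, max 9) hi=[20, 40, 44] (size 3, min 20) -> median=14.5
Step 7: insert 34 -> lo=[2, 7, 9, 20] (size 4, max 20) hi=[34, 40, 44] (size 3, min 34) -> median=20
Step 8: insert 48 -> lo=[2, 7, 9, 20] (size 4, max 20) hi=[34, 40, 44, 48] (size 4, min 34) -> median=27

Answer: 27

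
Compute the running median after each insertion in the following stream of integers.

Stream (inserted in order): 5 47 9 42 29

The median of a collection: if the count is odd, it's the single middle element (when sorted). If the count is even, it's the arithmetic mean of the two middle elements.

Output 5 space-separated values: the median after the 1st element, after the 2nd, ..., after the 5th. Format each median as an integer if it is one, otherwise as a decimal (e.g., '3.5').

Step 1: insert 5 -> lo=[5] (size 1, max 5) hi=[] (size 0) -> median=5
Step 2: insert 47 -> lo=[5] (size 1, max 5) hi=[47] (size 1, min 47) -> median=26
Step 3: insert 9 -> lo=[5, 9] (size 2, max 9) hi=[47] (size 1, min 47) -> median=9
Step 4: insert 42 -> lo=[5, 9] (size 2, max 9) hi=[42, 47] (size 2, min 42) -> median=25.5
Step 5: insert 29 -> lo=[5, 9, 29] (size 3, max 29) hi=[42, 47] (size 2, min 42) -> median=29

Answer: 5 26 9 25.5 29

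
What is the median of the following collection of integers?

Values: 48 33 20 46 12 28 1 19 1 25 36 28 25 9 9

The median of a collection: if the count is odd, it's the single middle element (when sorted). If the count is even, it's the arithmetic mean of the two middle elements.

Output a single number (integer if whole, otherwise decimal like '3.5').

Answer: 25

Derivation:
Step 1: insert 48 -> lo=[48] (size 1, max 48) hi=[] (size 0) -> median=48
Step 2: insert 33 -> lo=[33] (size 1, max 33) hi=[48] (size 1, min 48) -> median=40.5
Step 3: insert 20 -> lo=[20, 33] (size 2, max 33) hi=[48] (size 1, min 48) -> median=33
Step 4: insert 46 -> lo=[20, 33] (size 2, max 33) hi=[46, 48] (size 2, min 46) -> median=39.5
Step 5: insert 12 -> lo=[12, 20, 33] (size 3, max 33) hi=[46, 48] (size 2, min 46) -> median=33
Step 6: insert 28 -> lo=[12, 20, 28] (size 3, max 28) hi=[33, 46, 48] (size 3, min 33) -> median=30.5
Step 7: insert 1 -> lo=[1, 12, 20, 28] (size 4, max 28) hi=[33, 46, 48] (size 3, min 33) -> median=28
Step 8: insert 19 -> lo=[1, 12, 19, 20] (size 4, max 20) hi=[28, 33, 46, 48] (size 4, min 28) -> median=24
Step 9: insert 1 -> lo=[1, 1, 12, 19, 20] (size 5, max 20) hi=[28, 33, 46, 48] (size 4, min 28) -> median=20
Step 10: insert 25 -> lo=[1, 1, 12, 19, 20] (size 5, max 20) hi=[25, 28, 33, 46, 48] (size 5, min 25) -> median=22.5
Step 11: insert 36 -> lo=[1, 1, 12, 19, 20, 25] (size 6, max 25) hi=[28, 33, 36, 46, 48] (size 5, min 28) -> median=25
Step 12: insert 28 -> lo=[1, 1, 12, 19, 20, 25] (size 6, max 25) hi=[28, 28, 33, 36, 46, 48] (size 6, min 28) -> median=26.5
Step 13: insert 25 -> lo=[1, 1, 12, 19, 20, 25, 25] (size 7, max 25) hi=[28, 28, 33, 36, 46, 48] (size 6, min 28) -> median=25
Step 14: insert 9 -> lo=[1, 1, 9, 12, 19, 20, 25] (size 7, max 25) hi=[25, 28, 28, 33, 36, 46, 48] (size 7, min 25) -> median=25
Step 15: insert 9 -> lo=[1, 1, 9, 9, 12, 19, 20, 25] (size 8, max 25) hi=[25, 28, 28, 33, 36, 46, 48] (size 7, min 25) -> median=25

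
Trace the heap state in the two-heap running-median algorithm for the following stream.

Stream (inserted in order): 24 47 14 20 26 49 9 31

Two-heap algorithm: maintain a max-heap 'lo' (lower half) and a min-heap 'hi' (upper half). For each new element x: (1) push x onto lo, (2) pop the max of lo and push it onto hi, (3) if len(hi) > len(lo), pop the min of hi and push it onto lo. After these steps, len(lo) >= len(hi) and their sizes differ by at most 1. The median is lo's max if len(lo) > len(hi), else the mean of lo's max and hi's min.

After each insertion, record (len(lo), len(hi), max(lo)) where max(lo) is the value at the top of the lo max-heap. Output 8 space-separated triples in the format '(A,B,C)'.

Step 1: insert 24 -> lo=[24] hi=[] -> (len(lo)=1, len(hi)=0, max(lo)=24)
Step 2: insert 47 -> lo=[24] hi=[47] -> (len(lo)=1, len(hi)=1, max(lo)=24)
Step 3: insert 14 -> lo=[14, 24] hi=[47] -> (len(lo)=2, len(hi)=1, max(lo)=24)
Step 4: insert 20 -> lo=[14, 20] hi=[24, 47] -> (len(lo)=2, len(hi)=2, max(lo)=20)
Step 5: insert 26 -> lo=[14, 20, 24] hi=[26, 47] -> (len(lo)=3, len(hi)=2, max(lo)=24)
Step 6: insert 49 -> lo=[14, 20, 24] hi=[26, 47, 49] -> (len(lo)=3, len(hi)=3, max(lo)=24)
Step 7: insert 9 -> lo=[9, 14, 20, 24] hi=[26, 47, 49] -> (len(lo)=4, len(hi)=3, max(lo)=24)
Step 8: insert 31 -> lo=[9, 14, 20, 24] hi=[26, 31, 47, 49] -> (len(lo)=4, len(hi)=4, max(lo)=24)

Answer: (1,0,24) (1,1,24) (2,1,24) (2,2,20) (3,2,24) (3,3,24) (4,3,24) (4,4,24)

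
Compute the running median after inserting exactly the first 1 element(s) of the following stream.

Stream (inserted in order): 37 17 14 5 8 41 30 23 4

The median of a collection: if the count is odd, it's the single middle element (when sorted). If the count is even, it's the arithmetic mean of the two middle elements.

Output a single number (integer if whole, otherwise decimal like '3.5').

Step 1: insert 37 -> lo=[37] (size 1, max 37) hi=[] (size 0) -> median=37

Answer: 37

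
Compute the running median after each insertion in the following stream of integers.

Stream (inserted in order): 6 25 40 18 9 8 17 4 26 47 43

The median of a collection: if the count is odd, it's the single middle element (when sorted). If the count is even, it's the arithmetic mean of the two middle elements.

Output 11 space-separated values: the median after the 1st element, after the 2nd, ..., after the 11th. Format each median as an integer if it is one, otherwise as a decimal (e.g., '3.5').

Step 1: insert 6 -> lo=[6] (size 1, max 6) hi=[] (size 0) -> median=6
Step 2: insert 25 -> lo=[6] (size 1, max 6) hi=[25] (size 1, min 25) -> median=15.5
Step 3: insert 40 -> lo=[6, 25] (size 2, max 25) hi=[40] (size 1, min 40) -> median=25
Step 4: insert 18 -> lo=[6, 18] (size 2, max 18) hi=[25, 40] (size 2, min 25) -> median=21.5
Step 5: insert 9 -> lo=[6, 9, 18] (size 3, max 18) hi=[25, 40] (size 2, min 25) -> median=18
Step 6: insert 8 -> lo=[6, 8, 9] (size 3, max 9) hi=[18, 25, 40] (size 3, min 18) -> median=13.5
Step 7: insert 17 -> lo=[6, 8, 9, 17] (size 4, max 17) hi=[18, 25, 40] (size 3, min 18) -> median=17
Step 8: insert 4 -> lo=[4, 6, 8, 9] (size 4, max 9) hi=[17, 18, 25, 40] (size 4, min 17) -> median=13
Step 9: insert 26 -> lo=[4, 6, 8, 9, 17] (size 5, max 17) hi=[18, 25, 26, 40] (size 4, min 18) -> median=17
Step 10: insert 47 -> lo=[4, 6, 8, 9, 17] (size 5, max 17) hi=[18, 25, 26, 40, 47] (size 5, min 18) -> median=17.5
Step 11: insert 43 -> lo=[4, 6, 8, 9, 17, 18] (size 6, max 18) hi=[25, 26, 40, 43, 47] (size 5, min 25) -> median=18

Answer: 6 15.5 25 21.5 18 13.5 17 13 17 17.5 18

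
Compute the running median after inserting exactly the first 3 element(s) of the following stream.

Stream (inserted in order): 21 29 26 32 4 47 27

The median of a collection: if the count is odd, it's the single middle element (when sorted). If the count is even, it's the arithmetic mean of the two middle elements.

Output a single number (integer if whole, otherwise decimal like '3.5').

Answer: 26

Derivation:
Step 1: insert 21 -> lo=[21] (size 1, max 21) hi=[] (size 0) -> median=21
Step 2: insert 29 -> lo=[21] (size 1, max 21) hi=[29] (size 1, min 29) -> median=25
Step 3: insert 26 -> lo=[21, 26] (size 2, max 26) hi=[29] (size 1, min 29) -> median=26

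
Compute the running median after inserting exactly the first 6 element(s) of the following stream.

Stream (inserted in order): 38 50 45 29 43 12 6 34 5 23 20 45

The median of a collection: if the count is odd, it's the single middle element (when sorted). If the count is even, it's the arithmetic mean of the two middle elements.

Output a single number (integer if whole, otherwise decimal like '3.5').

Answer: 40.5

Derivation:
Step 1: insert 38 -> lo=[38] (size 1, max 38) hi=[] (size 0) -> median=38
Step 2: insert 50 -> lo=[38] (size 1, max 38) hi=[50] (size 1, min 50) -> median=44
Step 3: insert 45 -> lo=[38, 45] (size 2, max 45) hi=[50] (size 1, min 50) -> median=45
Step 4: insert 29 -> lo=[29, 38] (size 2, max 38) hi=[45, 50] (size 2, min 45) -> median=41.5
Step 5: insert 43 -> lo=[29, 38, 43] (size 3, max 43) hi=[45, 50] (size 2, min 45) -> median=43
Step 6: insert 12 -> lo=[12, 29, 38] (size 3, max 38) hi=[43, 45, 50] (size 3, min 43) -> median=40.5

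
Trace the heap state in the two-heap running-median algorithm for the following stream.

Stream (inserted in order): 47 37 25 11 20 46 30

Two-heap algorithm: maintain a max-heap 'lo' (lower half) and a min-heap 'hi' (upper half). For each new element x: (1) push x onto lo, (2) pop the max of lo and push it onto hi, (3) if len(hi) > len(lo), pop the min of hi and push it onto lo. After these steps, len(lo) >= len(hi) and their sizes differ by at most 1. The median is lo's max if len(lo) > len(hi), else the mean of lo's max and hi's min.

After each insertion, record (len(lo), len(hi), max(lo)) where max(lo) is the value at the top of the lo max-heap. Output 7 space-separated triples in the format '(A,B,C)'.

Step 1: insert 47 -> lo=[47] hi=[] -> (len(lo)=1, len(hi)=0, max(lo)=47)
Step 2: insert 37 -> lo=[37] hi=[47] -> (len(lo)=1, len(hi)=1, max(lo)=37)
Step 3: insert 25 -> lo=[25, 37] hi=[47] -> (len(lo)=2, len(hi)=1, max(lo)=37)
Step 4: insert 11 -> lo=[11, 25] hi=[37, 47] -> (len(lo)=2, len(hi)=2, max(lo)=25)
Step 5: insert 20 -> lo=[11, 20, 25] hi=[37, 47] -> (len(lo)=3, len(hi)=2, max(lo)=25)
Step 6: insert 46 -> lo=[11, 20, 25] hi=[37, 46, 47] -> (len(lo)=3, len(hi)=3, max(lo)=25)
Step 7: insert 30 -> lo=[11, 20, 25, 30] hi=[37, 46, 47] -> (len(lo)=4, len(hi)=3, max(lo)=30)

Answer: (1,0,47) (1,1,37) (2,1,37) (2,2,25) (3,2,25) (3,3,25) (4,3,30)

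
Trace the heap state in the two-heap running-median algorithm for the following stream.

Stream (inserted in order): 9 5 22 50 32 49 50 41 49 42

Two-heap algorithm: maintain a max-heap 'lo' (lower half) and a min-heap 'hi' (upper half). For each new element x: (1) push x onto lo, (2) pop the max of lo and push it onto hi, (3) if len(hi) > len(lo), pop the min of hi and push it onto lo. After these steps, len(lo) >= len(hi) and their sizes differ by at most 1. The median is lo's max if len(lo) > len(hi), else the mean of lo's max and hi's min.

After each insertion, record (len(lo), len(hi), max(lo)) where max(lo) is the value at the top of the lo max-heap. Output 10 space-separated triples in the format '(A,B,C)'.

Step 1: insert 9 -> lo=[9] hi=[] -> (len(lo)=1, len(hi)=0, max(lo)=9)
Step 2: insert 5 -> lo=[5] hi=[9] -> (len(lo)=1, len(hi)=1, max(lo)=5)
Step 3: insert 22 -> lo=[5, 9] hi=[22] -> (len(lo)=2, len(hi)=1, max(lo)=9)
Step 4: insert 50 -> lo=[5, 9] hi=[22, 50] -> (len(lo)=2, len(hi)=2, max(lo)=9)
Step 5: insert 32 -> lo=[5, 9, 22] hi=[32, 50] -> (len(lo)=3, len(hi)=2, max(lo)=22)
Step 6: insert 49 -> lo=[5, 9, 22] hi=[32, 49, 50] -> (len(lo)=3, len(hi)=3, max(lo)=22)
Step 7: insert 50 -> lo=[5, 9, 22, 32] hi=[49, 50, 50] -> (len(lo)=4, len(hi)=3, max(lo)=32)
Step 8: insert 41 -> lo=[5, 9, 22, 32] hi=[41, 49, 50, 50] -> (len(lo)=4, len(hi)=4, max(lo)=32)
Step 9: insert 49 -> lo=[5, 9, 22, 32, 41] hi=[49, 49, 50, 50] -> (len(lo)=5, len(hi)=4, max(lo)=41)
Step 10: insert 42 -> lo=[5, 9, 22, 32, 41] hi=[42, 49, 49, 50, 50] -> (len(lo)=5, len(hi)=5, max(lo)=41)

Answer: (1,0,9) (1,1,5) (2,1,9) (2,2,9) (3,2,22) (3,3,22) (4,3,32) (4,4,32) (5,4,41) (5,5,41)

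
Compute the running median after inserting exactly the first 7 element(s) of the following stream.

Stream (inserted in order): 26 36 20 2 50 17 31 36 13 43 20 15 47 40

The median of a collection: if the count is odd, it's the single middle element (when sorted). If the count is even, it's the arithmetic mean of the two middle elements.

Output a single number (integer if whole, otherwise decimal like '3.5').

Answer: 26

Derivation:
Step 1: insert 26 -> lo=[26] (size 1, max 26) hi=[] (size 0) -> median=26
Step 2: insert 36 -> lo=[26] (size 1, max 26) hi=[36] (size 1, min 36) -> median=31
Step 3: insert 20 -> lo=[20, 26] (size 2, max 26) hi=[36] (size 1, min 36) -> median=26
Step 4: insert 2 -> lo=[2, 20] (size 2, max 20) hi=[26, 36] (size 2, min 26) -> median=23
Step 5: insert 50 -> lo=[2, 20, 26] (size 3, max 26) hi=[36, 50] (size 2, min 36) -> median=26
Step 6: insert 17 -> lo=[2, 17, 20] (size 3, max 20) hi=[26, 36, 50] (size 3, min 26) -> median=23
Step 7: insert 31 -> lo=[2, 17, 20, 26] (size 4, max 26) hi=[31, 36, 50] (size 3, min 31) -> median=26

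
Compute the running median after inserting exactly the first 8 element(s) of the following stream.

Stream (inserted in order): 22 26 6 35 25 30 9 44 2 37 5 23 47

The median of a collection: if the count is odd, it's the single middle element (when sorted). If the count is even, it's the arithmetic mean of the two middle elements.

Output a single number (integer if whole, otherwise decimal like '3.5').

Step 1: insert 22 -> lo=[22] (size 1, max 22) hi=[] (size 0) -> median=22
Step 2: insert 26 -> lo=[22] (size 1, max 22) hi=[26] (size 1, min 26) -> median=24
Step 3: insert 6 -> lo=[6, 22] (size 2, max 22) hi=[26] (size 1, min 26) -> median=22
Step 4: insert 35 -> lo=[6, 22] (size 2, max 22) hi=[26, 35] (size 2, min 26) -> median=24
Step 5: insert 25 -> lo=[6, 22, 25] (size 3, max 25) hi=[26, 35] (size 2, min 26) -> median=25
Step 6: insert 30 -> lo=[6, 22, 25] (size 3, max 25) hi=[26, 30, 35] (size 3, min 26) -> median=25.5
Step 7: insert 9 -> lo=[6, 9, 22, 25] (size 4, max 25) hi=[26, 30, 35] (size 3, min 26) -> median=25
Step 8: insert 44 -> lo=[6, 9, 22, 25] (size 4, max 25) hi=[26, 30, 35, 44] (size 4, min 26) -> median=25.5

Answer: 25.5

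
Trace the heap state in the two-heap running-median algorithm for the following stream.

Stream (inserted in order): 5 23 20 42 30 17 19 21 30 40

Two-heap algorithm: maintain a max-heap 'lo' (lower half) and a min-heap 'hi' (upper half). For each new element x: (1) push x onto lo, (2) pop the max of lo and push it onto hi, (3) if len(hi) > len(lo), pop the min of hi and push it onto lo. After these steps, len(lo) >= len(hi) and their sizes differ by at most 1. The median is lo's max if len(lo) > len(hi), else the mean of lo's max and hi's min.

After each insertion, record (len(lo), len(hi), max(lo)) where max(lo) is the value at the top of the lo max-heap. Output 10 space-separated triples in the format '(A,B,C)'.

Step 1: insert 5 -> lo=[5] hi=[] -> (len(lo)=1, len(hi)=0, max(lo)=5)
Step 2: insert 23 -> lo=[5] hi=[23] -> (len(lo)=1, len(hi)=1, max(lo)=5)
Step 3: insert 20 -> lo=[5, 20] hi=[23] -> (len(lo)=2, len(hi)=1, max(lo)=20)
Step 4: insert 42 -> lo=[5, 20] hi=[23, 42] -> (len(lo)=2, len(hi)=2, max(lo)=20)
Step 5: insert 30 -> lo=[5, 20, 23] hi=[30, 42] -> (len(lo)=3, len(hi)=2, max(lo)=23)
Step 6: insert 17 -> lo=[5, 17, 20] hi=[23, 30, 42] -> (len(lo)=3, len(hi)=3, max(lo)=20)
Step 7: insert 19 -> lo=[5, 17, 19, 20] hi=[23, 30, 42] -> (len(lo)=4, len(hi)=3, max(lo)=20)
Step 8: insert 21 -> lo=[5, 17, 19, 20] hi=[21, 23, 30, 42] -> (len(lo)=4, len(hi)=4, max(lo)=20)
Step 9: insert 30 -> lo=[5, 17, 19, 20, 21] hi=[23, 30, 30, 42] -> (len(lo)=5, len(hi)=4, max(lo)=21)
Step 10: insert 40 -> lo=[5, 17, 19, 20, 21] hi=[23, 30, 30, 40, 42] -> (len(lo)=5, len(hi)=5, max(lo)=21)

Answer: (1,0,5) (1,1,5) (2,1,20) (2,2,20) (3,2,23) (3,3,20) (4,3,20) (4,4,20) (5,4,21) (5,5,21)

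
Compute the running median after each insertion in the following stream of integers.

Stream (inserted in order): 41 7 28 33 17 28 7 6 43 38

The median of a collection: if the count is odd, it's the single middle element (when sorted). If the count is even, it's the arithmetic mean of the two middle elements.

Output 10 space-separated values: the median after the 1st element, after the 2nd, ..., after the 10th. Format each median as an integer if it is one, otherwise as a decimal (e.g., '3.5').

Answer: 41 24 28 30.5 28 28 28 22.5 28 28

Derivation:
Step 1: insert 41 -> lo=[41] (size 1, max 41) hi=[] (size 0) -> median=41
Step 2: insert 7 -> lo=[7] (size 1, max 7) hi=[41] (size 1, min 41) -> median=24
Step 3: insert 28 -> lo=[7, 28] (size 2, max 28) hi=[41] (size 1, min 41) -> median=28
Step 4: insert 33 -> lo=[7, 28] (size 2, max 28) hi=[33, 41] (size 2, min 33) -> median=30.5
Step 5: insert 17 -> lo=[7, 17, 28] (size 3, max 28) hi=[33, 41] (size 2, min 33) -> median=28
Step 6: insert 28 -> lo=[7, 17, 28] (size 3, max 28) hi=[28, 33, 41] (size 3, min 28) -> median=28
Step 7: insert 7 -> lo=[7, 7, 17, 28] (size 4, max 28) hi=[28, 33, 41] (size 3, min 28) -> median=28
Step 8: insert 6 -> lo=[6, 7, 7, 17] (size 4, max 17) hi=[28, 28, 33, 41] (size 4, min 28) -> median=22.5
Step 9: insert 43 -> lo=[6, 7, 7, 17, 28] (size 5, max 28) hi=[28, 33, 41, 43] (size 4, min 28) -> median=28
Step 10: insert 38 -> lo=[6, 7, 7, 17, 28] (size 5, max 28) hi=[28, 33, 38, 41, 43] (size 5, min 28) -> median=28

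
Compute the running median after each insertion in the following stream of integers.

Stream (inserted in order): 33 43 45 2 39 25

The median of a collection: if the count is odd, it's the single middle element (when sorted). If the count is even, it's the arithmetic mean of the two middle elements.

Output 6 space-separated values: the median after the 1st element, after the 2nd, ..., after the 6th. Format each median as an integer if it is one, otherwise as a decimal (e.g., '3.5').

Answer: 33 38 43 38 39 36

Derivation:
Step 1: insert 33 -> lo=[33] (size 1, max 33) hi=[] (size 0) -> median=33
Step 2: insert 43 -> lo=[33] (size 1, max 33) hi=[43] (size 1, min 43) -> median=38
Step 3: insert 45 -> lo=[33, 43] (size 2, max 43) hi=[45] (size 1, min 45) -> median=43
Step 4: insert 2 -> lo=[2, 33] (size 2, max 33) hi=[43, 45] (size 2, min 43) -> median=38
Step 5: insert 39 -> lo=[2, 33, 39] (size 3, max 39) hi=[43, 45] (size 2, min 43) -> median=39
Step 6: insert 25 -> lo=[2, 25, 33] (size 3, max 33) hi=[39, 43, 45] (size 3, min 39) -> median=36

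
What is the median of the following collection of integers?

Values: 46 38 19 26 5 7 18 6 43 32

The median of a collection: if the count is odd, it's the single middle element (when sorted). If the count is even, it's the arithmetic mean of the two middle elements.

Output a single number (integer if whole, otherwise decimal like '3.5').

Step 1: insert 46 -> lo=[46] (size 1, max 46) hi=[] (size 0) -> median=46
Step 2: insert 38 -> lo=[38] (size 1, max 38) hi=[46] (size 1, min 46) -> median=42
Step 3: insert 19 -> lo=[19, 38] (size 2, max 38) hi=[46] (size 1, min 46) -> median=38
Step 4: insert 26 -> lo=[19, 26] (size 2, max 26) hi=[38, 46] (size 2, min 38) -> median=32
Step 5: insert 5 -> lo=[5, 19, 26] (size 3, max 26) hi=[38, 46] (size 2, min 38) -> median=26
Step 6: insert 7 -> lo=[5, 7, 19] (size 3, max 19) hi=[26, 38, 46] (size 3, min 26) -> median=22.5
Step 7: insert 18 -> lo=[5, 7, 18, 19] (size 4, max 19) hi=[26, 38, 46] (size 3, min 26) -> median=19
Step 8: insert 6 -> lo=[5, 6, 7, 18] (size 4, max 18) hi=[19, 26, 38, 46] (size 4, min 19) -> median=18.5
Step 9: insert 43 -> lo=[5, 6, 7, 18, 19] (size 5, max 19) hi=[26, 38, 43, 46] (size 4, min 26) -> median=19
Step 10: insert 32 -> lo=[5, 6, 7, 18, 19] (size 5, max 19) hi=[26, 32, 38, 43, 46] (size 5, min 26) -> median=22.5

Answer: 22.5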